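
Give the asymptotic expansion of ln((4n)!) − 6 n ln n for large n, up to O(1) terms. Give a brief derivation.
ln((4n)!) − 6 n ln n = −2 n ln n + 4(ln 4 − 1) n + (1/2) ln(2π·4n) + O(1/n)

Stirling: ln((4n)!) = 4n ln(4n) − 4n + (1/2) ln(2π·4n) + O(1/n).
Expand 4n ln(4n) = 4n (ln n + ln 4) = 4n ln n + 4n ln 4.
Subtract 6n ln n: leading term is (4 − 6) n ln n = −2 n ln n. The next term is 4n ln 4 − 4n = 4(ln 4 − 1) n. Then the (1/2) ln(2π·4n) correction.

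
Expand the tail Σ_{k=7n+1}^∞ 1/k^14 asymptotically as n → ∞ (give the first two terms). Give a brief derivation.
Σ_{k>7n} 1/k^14 = 1/(13 · (7n)^13) − 1/(2 · (7n)^14) + O(1/(7n)^15)

Compare to the integral: ∫_{7n}^∞ x^(−14) dx = [−x^(−13)/13]_{7n}^∞ = 1/((14−1)·(7n)^13). The Euler-Maclaurin correction adds −f(7n)/2 = −1/(2·(7n)^14). Euler-Maclaurin then gives
  Σ_{k>7n} 1/k^14 = ∫_{7n}^∞ dx/x^14 − 1/(2·(7n)^14) + O(1/(7n)^15).
(Equivalently this is ζ(14) − Σ_{k≤7n} 1/k^14.)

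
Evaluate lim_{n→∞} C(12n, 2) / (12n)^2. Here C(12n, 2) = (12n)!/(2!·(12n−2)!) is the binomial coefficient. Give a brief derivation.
lim = 1/2! = 1/2

With N = 12n → ∞: C(N, 2) / N^2 = [N(N−1)…(N−1)] / (2! · N^2) = (1/2!) · 1 · (1 − 1/(12n)). Each factor → 1 as N → ∞, so the limit is 1/2! = 1/2.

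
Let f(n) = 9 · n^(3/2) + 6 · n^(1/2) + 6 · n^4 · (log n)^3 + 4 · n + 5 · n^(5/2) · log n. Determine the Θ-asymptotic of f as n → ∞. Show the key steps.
f(n) ∈ Θ(n^4 · (log n)^3)

Compare the terms by growth order. For large n, n^a · (log n)^b dominates n^a' · (log n)^b' iff a > a', or (a = a' and b > b'). Ranking the 5 terms shows the dominant one is 6 · n^4 · (log n)^3. Hence f(n) ∈ Θ(n^4 · (log n)^3).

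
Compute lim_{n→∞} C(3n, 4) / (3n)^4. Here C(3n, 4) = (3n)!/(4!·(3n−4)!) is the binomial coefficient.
lim = 1/4! = 1/24

With N = 3n → ∞: C(N, 4) / N^4 = [N(N−1)…(N−3)] / (4! · N^4) = (1/4!) · 1 · (1 − 1/(3n)) · (1 − 2/(3n)) · (1 − 3/(3n)). Each factor → 1 as N → ∞, so the limit is 1/4! = 1/24.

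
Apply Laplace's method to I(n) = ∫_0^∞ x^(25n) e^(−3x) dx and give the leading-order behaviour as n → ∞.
I(n) ~ (sqrt(2π·25n) / 3) · (25n/(3e))^(25n)

Write the integrand as exp(25n ln x − 3x) and set f(x) = 25n ln x − 3x. Then f'(x) = 25n/x − 3 = 0 at x* = 25n/3, and f''(x*) = −25n/x*^2 = −3^2/(25n). Laplace's method (interior maximum) gives
  I(n) ~ e^(f(x*)) · sqrt(2π / |f''(x*)|)
        = exp(25n ln(25n/3) − 25n) · sqrt(2π · 25n / 3^2)
        = (25n/3)^(25n) e^(−25n) · sqrt(2π·25n) / 3
        = (sqrt(2π·25n) / 3) · (25n/(3e))^(25n).
This matches Γ(25n+1)/3^(25n+1) with Stirling applied to Γ.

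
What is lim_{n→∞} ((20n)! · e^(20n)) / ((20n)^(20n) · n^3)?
lim = 0

Stirling: (20n)! ~ sqrt(2π·20n) · (20n/e)^(20n). Hence
  (20n)! · e^(20n) / (20n)^(20n) ~ sqrt(2π·20n).
Dividing by n^3: sqrt(2π·20n) / n^3 = sqrt(2π·20) · n^((1−6)/2), so the expression behaves like sqrt(2π·20) · n^((1−6)/2) → 0.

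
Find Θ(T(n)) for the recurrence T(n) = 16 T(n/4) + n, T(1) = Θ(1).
T(n) = Θ(n^2)

Master theorem: compare f(n) = n to n^(log_4 16) where log_4 16 = 2. Since 1 < log_4 16, we have f(n) = O(n^(log_4 16 − ε)) for some ε > 0 — Case 1. Hence T(n) = Θ(n^(log_4 16)) = Θ(n^2).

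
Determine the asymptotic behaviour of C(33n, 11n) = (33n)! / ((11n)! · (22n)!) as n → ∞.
C(33n, 11n) ~ (27/4)^(11n) · sqrt(3/(4π·11n))

Write N = 11n. Apply Stirling to each factorial:
  (3N)! ~ sqrt(2π·3N) · (3N/e)^(3N),
  N! ~ sqrt(2π N) · (N/e)^N,
  (2N)! ~ sqrt(2π·2N) · (2N/e)^(2N).
The exponential factors combine to (3N)^(3N) / (N^N · (2N)^(2N)) = 3^(3N)/2^(2N) = (3^3/2^2)^N = (27/4)^N.
The square-root prefactors combine to sqrt(2π·3N) / (sqrt(2π N)·sqrt(2π·2N)) = sqrt(3 / (2π·2·N)) = sqrt(3/(4π·11n)).
Substituting N = 11n: C(33n, 11n) ~ (27/4)^(11n) · sqrt(3/(4π·11n)).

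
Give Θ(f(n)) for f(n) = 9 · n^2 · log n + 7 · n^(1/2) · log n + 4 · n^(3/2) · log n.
f(n) ∈ Θ(n^2 · log n)

Compare the terms by growth order. For large n, n^a · (log n)^b dominates n^a' · (log n)^b' iff a > a', or (a = a' and b > b'). Ranking the 3 terms shows the dominant one is 9 · n^2 · log n. Hence f(n) ∈ Θ(n^2 · log n).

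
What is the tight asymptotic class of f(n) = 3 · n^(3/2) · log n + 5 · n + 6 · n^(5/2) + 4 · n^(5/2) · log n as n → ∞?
f(n) ∈ Θ(n^(5/2) · log n)

Compare the terms by growth order. For large n, n^a · (log n)^b dominates n^a' · (log n)^b' iff a > a', or (a = a' and b > b'). Ranking the 4 terms shows the dominant one is 4 · n^(5/2) · log n. Hence f(n) ∈ Θ(n^(5/2) · log n).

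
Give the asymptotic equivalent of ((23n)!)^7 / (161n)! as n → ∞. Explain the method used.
((23n)!)^7/(161n)! ~ ((2π·23n)^(6/2) / sqrt(7)) · 7^(−7·23n)  →  0

Write N = 23n. Stirling: N! ~ sqrt(2π N)(N/e)^N and (7N)! ~ sqrt(2π·7N)·(7N/e)^(7N).
  (N!)^7/(7N)! ~ (2π N)^(7/2) (N/e)^(7N) / [sqrt(2π·7N) (7N/e)^(7N)]
     = (2π N)^(7/2) / sqrt(2π·7N) · (N/(7N))^(7N)
     = (2π N)^((7−1)/2) / sqrt(7) · 7^(−7N).
Since 7^7 > 1, the factor 7^(−7N) decays exponentially, so the ratio → 0. Substituting N = 23n gives the stated form.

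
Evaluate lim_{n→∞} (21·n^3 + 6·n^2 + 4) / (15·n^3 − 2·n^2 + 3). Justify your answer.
lim = 21/15 = 7/5

For large n the leading n^3 terms dominate both numerator and denominator. Dividing top and bottom by n^3, every other term tends to 0, leaving 21/15 = 7/5.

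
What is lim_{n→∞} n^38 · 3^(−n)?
lim = 0

Exponentials with base > 1 dominate every fixed polynomial: for any fixed c, n^c / 3^n → 0 as n → ∞ (e.g. by the ratio test, or by writing 3^n = e^(n ln 3) and noting e^(n ln 3) / n^c → ∞). Hence n^38 · 3^(−n) = n^38 / 3^n → 0.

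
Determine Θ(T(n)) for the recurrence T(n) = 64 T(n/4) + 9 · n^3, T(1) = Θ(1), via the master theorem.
T(n) = Θ(n^3 log n)

log_4 64 = 3, and f(n) = 9 · n^3 = Θ(n^(log_4 64)). This is Case 2 of the master theorem: T(n) = Θ(f(n) · log n) = Θ(n^3 log n).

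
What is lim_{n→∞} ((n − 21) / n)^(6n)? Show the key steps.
lim = e^(−126)

Rewrite as (1 − 21/n)^(6n). By the standard limit (1 + x/n)^n → e^x, we have (1 − 21/n)^n → e^(−21), and raising to the 6th power gives e^(−126).
More precisely, ln[(1 − 21/n)^(6n)] = 6n · ln(1 − 21/n) = 6n · (-21/n + O(1/n^2)) = -126 + O(1/n) → -126.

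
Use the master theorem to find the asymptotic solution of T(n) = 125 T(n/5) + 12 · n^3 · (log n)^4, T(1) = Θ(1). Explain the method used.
T(n) = Θ(n^3 · (log n)^5)

Here log_5 125 = 3 and f(n) = 12 · n^3 · (log n)^4 = Θ(n^(log_5 125) · (log n)^4). This is the extended Case 2 of the master theorem (f matches the critical exponent up to log factors), giving T(n) = Θ(n^(log_5 125) · (log n)^(4+1)) = Θ(n^3 · (log n)^5).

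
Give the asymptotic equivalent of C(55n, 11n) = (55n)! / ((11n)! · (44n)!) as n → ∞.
C(55n, 11n) ~ (3125/256)^(11n) · sqrt(5/(8π·11n))

Write N = 11n. Apply Stirling to each factorial:
  (5N)! ~ sqrt(2π·5N) · (5N/e)^(5N),
  N! ~ sqrt(2π N) · (N/e)^N,
  (4N)! ~ sqrt(2π·4N) · (4N/e)^(4N).
The exponential factors combine to (5N)^(5N) / (N^N · (4N)^(4N)) = 5^(5N)/4^(4N) = (5^5/4^4)^N = (3125/256)^N.
The square-root prefactors combine to sqrt(2π·5N) / (sqrt(2π N)·sqrt(2π·4N)) = sqrt(5 / (2π·4·N)) = sqrt(5/(8π·11n)).
Substituting N = 11n: C(55n, 11n) ~ (3125/256)^(11n) · sqrt(5/(8π·11n)).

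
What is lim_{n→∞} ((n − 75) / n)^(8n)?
lim = e^(−600)

Rewrite as (1 − 75/n)^(8n). By the standard limit (1 + x/n)^n → e^x, we have (1 − 75/n)^n → e^(−75), and raising to the 8th power gives e^(−600).
More precisely, ln[(1 − 75/n)^(8n)] = 8n · ln(1 − 75/n) = 8n · (-75/n + O(1/n^2)) = -600 + O(1/n) → -600.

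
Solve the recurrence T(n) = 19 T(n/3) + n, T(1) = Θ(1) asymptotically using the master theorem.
T(n) = Θ(n^(log_3 19))

Master theorem: compare f(n) = n to n^(log_3 19) where log_3 19 ≈ 2.680. Since 1 < log_3 19, we have f(n) = O(n^(log_3 19 − ε)) for some ε > 0 — Case 1. Hence T(n) = Θ(n^(log_3 19)).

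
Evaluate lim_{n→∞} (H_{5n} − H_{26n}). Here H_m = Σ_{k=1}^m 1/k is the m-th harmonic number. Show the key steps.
lim = ln(5/26)

Euler-Maclaurin gives H_m = ln m + γ + 1/(2m) + O(1/m^2). The γ and O(1/m) terms cancel in the difference:
  H_{5n} − H_{26n} = ln(5n) − ln(26n) + O(1/n) = ln(5/26) + O(1/n).
Hence the limit is ln(5/26).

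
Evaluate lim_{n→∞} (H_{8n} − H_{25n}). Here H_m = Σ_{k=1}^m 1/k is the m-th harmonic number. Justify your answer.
lim = ln(8/25)

Euler-Maclaurin gives H_m = ln m + γ + 1/(2m) + O(1/m^2). The γ and O(1/m) terms cancel in the difference:
  H_{8n} − H_{25n} = ln(8n) − ln(25n) + O(1/n) = ln(8/25) + O(1/n).
Hence the limit is ln(8/25).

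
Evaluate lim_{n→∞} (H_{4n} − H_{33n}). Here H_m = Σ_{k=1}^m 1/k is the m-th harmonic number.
lim = ln(4/33)

Euler-Maclaurin gives H_m = ln m + γ + 1/(2m) + O(1/m^2). The γ and O(1/m) terms cancel in the difference:
  H_{4n} − H_{33n} = ln(4n) − ln(33n) + O(1/n) = ln(4/33) + O(1/n).
Hence the limit is ln(4/33).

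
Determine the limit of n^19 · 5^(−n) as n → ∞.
lim = 0

Exponentials with base > 1 dominate every fixed polynomial: for any fixed c, n^c / 5^n → 0 as n → ∞ (e.g. by the ratio test, or by writing 5^n = e^(n ln 5) and noting e^(n ln 5) / n^c → ∞). Hence n^19 · 5^(−n) = n^19 / 5^n → 0.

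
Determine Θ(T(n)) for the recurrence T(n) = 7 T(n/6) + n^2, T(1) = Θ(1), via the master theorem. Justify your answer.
T(n) = Θ(n^2)

log_6 7 ≈ 1.086. f(n) = n^2 dominates n^(log_6 7) since 2 > 1.086, and the regularity condition a·f(n/b) = 7·(n/6)^2 = (7/36)·n^2 ≤ c·f(n) holds with c = 7/36 ≈ 0.194 < 1. So this is Case 3: T(n) = Θ(f(n)) = Θ(n^2).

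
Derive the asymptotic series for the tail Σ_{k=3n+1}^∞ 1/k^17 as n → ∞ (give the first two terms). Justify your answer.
Σ_{k>3n} 1/k^17 = 1/(16 · (3n)^16) − 1/(2 · (3n)^17) + O(1/(3n)^18)

Compare to the integral: ∫_{3n}^∞ x^(−17) dx = [−x^(−16)/16]_{3n}^∞ = 1/((17−1)·(3n)^16). The Euler-Maclaurin correction adds −f(3n)/2 = −1/(2·(3n)^17). Euler-Maclaurin then gives
  Σ_{k>3n} 1/k^17 = ∫_{3n}^∞ dx/x^17 − 1/(2·(3n)^17) + O(1/(3n)^18).
(Equivalently this is ζ(17) − Σ_{k≤3n} 1/k^17.)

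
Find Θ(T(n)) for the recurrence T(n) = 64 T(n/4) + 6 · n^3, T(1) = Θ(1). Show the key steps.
T(n) = Θ(n^3 log n)

log_4 64 = 3, and f(n) = 6 · n^3 = Θ(n^(log_4 64)). This is Case 2 of the master theorem: T(n) = Θ(f(n) · log n) = Θ(n^3 log n).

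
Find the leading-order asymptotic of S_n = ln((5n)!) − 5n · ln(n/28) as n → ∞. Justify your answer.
S_n ~ 5n · (ln 140 − 1) + O(ln n)

Stirling: ln((5n)!) = 5n ln(5n) − 5n + O(ln n).
  S_n = 5n ln(5n) − 5n − 5n ln(n/28) + O(ln n)
      = 5n ln(5n) − 5n ln n + 5n ln 28 − 5n + O(ln n)
      = 5n ln 5 + 5n ln 28 − 5n + O(ln n)
      = 5n (ln 140 − 1) + O(ln n).
Numerically ln(140) − 1 ≈ 3.9416.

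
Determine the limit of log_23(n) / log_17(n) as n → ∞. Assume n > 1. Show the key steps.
lim = ln(17) / ln(23) = log_23(17)

Change of base: log_23(n) = ln n / ln 23 and log_17(n) = ln n / ln 17. The ratio is (ln n / ln 23) · (ln 17 / ln n) = ln 17 / ln 23, a constant independent of n. So the limit is ln 17 / ln 23 = log_23(17).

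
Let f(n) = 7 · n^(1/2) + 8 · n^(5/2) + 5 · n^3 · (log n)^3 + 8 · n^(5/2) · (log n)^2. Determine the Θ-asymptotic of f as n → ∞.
f(n) ∈ Θ(n^3 · (log n)^3)

Compare the terms by growth order. For large n, n^a · (log n)^b dominates n^a' · (log n)^b' iff a > a', or (a = a' and b > b'). Ranking the 4 terms shows the dominant one is 5 · n^3 · (log n)^3. Hence f(n) ∈ Θ(n^3 · (log n)^3).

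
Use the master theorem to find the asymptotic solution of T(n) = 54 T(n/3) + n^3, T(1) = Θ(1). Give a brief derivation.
T(n) = Θ(n^(log_3 54))

Master theorem: compare f(n) = n^3 to n^(log_3 54) where log_3 54 ≈ 3.631. Since 3 < log_3 54, we have f(n) = O(n^(log_3 54 − ε)) for some ε > 0 — Case 1. Hence T(n) = Θ(n^(log_3 54)).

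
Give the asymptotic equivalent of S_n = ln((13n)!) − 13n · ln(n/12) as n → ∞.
S_n ~ 13n · (ln 156 − 1) + O(ln n)

Stirling: ln((13n)!) = 13n ln(13n) − 13n + O(ln n).
  S_n = 13n ln(13n) − 13n − 13n ln(n/12) + O(ln n)
      = 13n ln(13n) − 13n ln n + 13n ln 12 − 13n + O(ln n)
      = 13n ln 13 + 13n ln 12 − 13n + O(ln n)
      = 13n (ln 156 − 1) + O(ln n).
Numerically ln(156) − 1 ≈ 4.0499.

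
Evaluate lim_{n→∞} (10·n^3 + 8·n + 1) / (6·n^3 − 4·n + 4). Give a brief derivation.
lim = 10/6 = 5/3

For large n the leading n^3 terms dominate both numerator and denominator. Dividing top and bottom by n^3, every other term tends to 0, leaving 10/6 = 5/3.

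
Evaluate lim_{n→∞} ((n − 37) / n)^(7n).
lim = e^(−259)

Rewrite as (1 − 37/n)^(7n). By the standard limit (1 + x/n)^n → e^x, we have (1 − 37/n)^n → e^(−37), and raising to the 7th power gives e^(−259).
More precisely, ln[(1 − 37/n)^(7n)] = 7n · ln(1 − 37/n) = 7n · (-37/n + O(1/n^2)) = -259 + O(1/n) → -259.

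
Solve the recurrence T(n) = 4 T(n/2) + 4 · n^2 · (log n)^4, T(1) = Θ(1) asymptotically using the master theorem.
T(n) = Θ(n^2 · (log n)^5)

Here log_2 4 = 2 and f(n) = 4 · n^2 · (log n)^4 = Θ(n^(log_2 4) · (log n)^4). This is the extended Case 2 of the master theorem (f matches the critical exponent up to log factors), giving T(n) = Θ(n^(log_2 4) · (log n)^(4+1)) = Θ(n^2 · (log n)^5).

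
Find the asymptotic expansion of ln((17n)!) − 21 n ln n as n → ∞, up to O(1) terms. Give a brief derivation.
ln((17n)!) − 21 n ln n = −4 n ln n + 17(ln 17 − 1) n + (1/2) ln(2π·17n) + O(1/n)

Stirling: ln((17n)!) = 17n ln(17n) − 17n + (1/2) ln(2π·17n) + O(1/n).
Expand 17n ln(17n) = 17n (ln n + ln 17) = 17n ln n + 17n ln 17.
Subtract 21n ln n: leading term is (17 − 21) n ln n = −4 n ln n. The next term is 17n ln 17 − 17n = 17(ln 17 − 1) n. Then the (1/2) ln(2π·17n) correction.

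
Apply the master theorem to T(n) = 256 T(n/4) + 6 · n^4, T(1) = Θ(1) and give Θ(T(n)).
T(n) = Θ(n^4 log n)

log_4 256 = 4, and f(n) = 6 · n^4 = Θ(n^(log_4 256)). This is Case 2 of the master theorem: T(n) = Θ(f(n) · log n) = Θ(n^4 log n).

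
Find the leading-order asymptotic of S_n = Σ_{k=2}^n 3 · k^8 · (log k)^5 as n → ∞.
S_n ~ n^9 · (log n)^5 / 3

By integral comparison, S_n = ∫_1^n 3 · x^8 · (log x)^5 dx + O(n^8 · (log n)^5). For the integral, the leading term of ∫_1^n x^8 (log x)^5 dx is n^9/9 · (log n)^5 (by repeated integration by parts; each step lowers the log-exponent and produces a relatively O(1/log n) correction). Hence S_n ~ n^9 · (log n)^5 / 3.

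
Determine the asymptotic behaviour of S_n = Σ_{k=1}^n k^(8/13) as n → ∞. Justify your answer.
S_n ~ (13/21) · n^(21/13)

Integral comparison: Σ_{k=1}^n k^(8/13) = ∫_0^n x^(8/13) dx + O(n^(8/13)). The integral is n^(1 + 8/13) / (1 + 8/13) = n^((8+13)/13) / ((8+13)/13) = (13/21) · n^(21/13).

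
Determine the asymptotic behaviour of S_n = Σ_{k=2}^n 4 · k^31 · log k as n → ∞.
S_n ~ n^32 log n / 8 − n^32 / 256

By integral comparison, S_n = ∫_1^n 4 · x^31 · log x dx + O(n^31 · log n). For the integral, ∫ x^31 log x dx = n^32 log n / 32 − n^32/1024 (integration by parts). Hence S_n ~ n^32 log n / 8 − n^32 / 256.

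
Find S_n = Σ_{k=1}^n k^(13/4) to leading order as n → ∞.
S_n ~ (4/17) · n^(17/4)

Integral comparison: Σ_{k=1}^n k^(13/4) = ∫_0^n x^(13/4) dx + O(n^(13/4)). The integral is n^(1 + 13/4) / (1 + 13/4) = n^((13+4)/4) / ((13+4)/4) = (4/17) · n^(17/4).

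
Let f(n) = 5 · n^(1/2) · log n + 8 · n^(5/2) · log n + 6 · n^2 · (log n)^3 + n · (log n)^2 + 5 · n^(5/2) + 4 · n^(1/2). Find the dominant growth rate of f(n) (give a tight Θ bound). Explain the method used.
f(n) ∈ Θ(n^(5/2) · log n)

Compare the terms by growth order. For large n, n^a · (log n)^b dominates n^a' · (log n)^b' iff a > a', or (a = a' and b > b'). Ranking the 6 terms shows the dominant one is 8 · n^(5/2) · log n. Hence f(n) ∈ Θ(n^(5/2) · log n).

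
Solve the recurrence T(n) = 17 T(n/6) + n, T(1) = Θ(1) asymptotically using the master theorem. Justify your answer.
T(n) = Θ(n^(log_6 17))

Master theorem: compare f(n) = n to n^(log_6 17) where log_6 17 ≈ 1.581. Since 1 < log_6 17, we have f(n) = O(n^(log_6 17 − ε)) for some ε > 0 — Case 1. Hence T(n) = Θ(n^(log_6 17)).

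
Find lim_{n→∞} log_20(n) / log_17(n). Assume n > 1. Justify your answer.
lim = ln(17) / ln(20) = log_20(17)

Change of base: log_20(n) = ln n / ln 20 and log_17(n) = ln n / ln 17. The ratio is (ln n / ln 20) · (ln 17 / ln n) = ln 17 / ln 20, a constant independent of n. So the limit is ln 17 / ln 20 = log_20(17).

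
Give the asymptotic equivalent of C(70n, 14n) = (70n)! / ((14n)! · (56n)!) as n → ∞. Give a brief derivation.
C(70n, 14n) ~ (3125/256)^(14n) · sqrt(5/(8π·14n))

Write N = 14n. Apply Stirling to each factorial:
  (5N)! ~ sqrt(2π·5N) · (5N/e)^(5N),
  N! ~ sqrt(2π N) · (N/e)^N,
  (4N)! ~ sqrt(2π·4N) · (4N/e)^(4N).
The exponential factors combine to (5N)^(5N) / (N^N · (4N)^(4N)) = 5^(5N)/4^(4N) = (5^5/4^4)^N = (3125/256)^N.
The square-root prefactors combine to sqrt(2π·5N) / (sqrt(2π N)·sqrt(2π·4N)) = sqrt(5 / (2π·4·N)) = sqrt(5/(8π·14n)).
Substituting N = 14n: C(70n, 14n) ~ (3125/256)^(14n) · sqrt(5/(8π·14n)).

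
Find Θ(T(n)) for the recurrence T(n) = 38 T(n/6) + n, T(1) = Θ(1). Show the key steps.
T(n) = Θ(n^(log_6 38))

Master theorem: compare f(n) = n to n^(log_6 38) where log_6 38 ≈ 2.030. Since 1 < log_6 38, we have f(n) = O(n^(log_6 38 − ε)) for some ε > 0 — Case 1. Hence T(n) = Θ(n^(log_6 38)).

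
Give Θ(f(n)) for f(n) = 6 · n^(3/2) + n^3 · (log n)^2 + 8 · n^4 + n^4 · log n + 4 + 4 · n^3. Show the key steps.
f(n) ∈ Θ(n^4 · log n)

Compare the terms by growth order. For large n, n^a · (log n)^b dominates n^a' · (log n)^b' iff a > a', or (a = a' and b > b'). Ranking the 6 terms shows the dominant one is n^4 · log n. Hence f(n) ∈ Θ(n^4 · log n).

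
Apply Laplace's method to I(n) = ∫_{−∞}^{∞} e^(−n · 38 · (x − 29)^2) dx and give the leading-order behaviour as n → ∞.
I(n) = sqrt(π/(38n))

Here φ(x) = 38 · (x − 29)^2 has its unique minimum at x* = 29 with φ(x*) = 0 and φ''(x*) = 76. Laplace's method gives
  I(n) ~ e^(−n φ(x*)) · sqrt(2π / (n · φ''(x*))) = sqrt(2π / (76n)) = sqrt(π/(38n)).
This is exact: substituting u = (x − 29)·sqrt(38n) gives I(n) = (1/sqrt(38n)) ∫_{−∞}^{∞} e^(−u^2) du = sqrt(π/(38n)).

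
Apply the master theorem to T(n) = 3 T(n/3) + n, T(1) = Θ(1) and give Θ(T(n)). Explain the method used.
T(n) = Θ(n log n)

log_3 3 = 1, and f(n) = n = Θ(n^(log_3 3)). This is Case 2 of the master theorem: T(n) = Θ(f(n) · log n) = Θ(n log n).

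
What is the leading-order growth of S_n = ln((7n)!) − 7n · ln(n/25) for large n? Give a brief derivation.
S_n ~ 7n · (ln 175 − 1) + O(ln n)

Stirling: ln((7n)!) = 7n ln(7n) − 7n + O(ln n).
  S_n = 7n ln(7n) − 7n − 7n ln(n/25) + O(ln n)
      = 7n ln(7n) − 7n ln n + 7n ln 25 − 7n + O(ln n)
      = 7n ln 7 + 7n ln 25 − 7n + O(ln n)
      = 7n (ln 175 − 1) + O(ln n).
Numerically ln(175) − 1 ≈ 4.1648.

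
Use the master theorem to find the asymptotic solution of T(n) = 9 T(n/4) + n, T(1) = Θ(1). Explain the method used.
T(n) = Θ(n^(log_4 9))

Master theorem: compare f(n) = n to n^(log_4 9) where log_4 9 ≈ 1.585. Since 1 < log_4 9, we have f(n) = O(n^(log_4 9 − ε)) for some ε > 0 — Case 1. Hence T(n) = Θ(n^(log_4 9)).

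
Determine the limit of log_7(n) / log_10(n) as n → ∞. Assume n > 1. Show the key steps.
lim = ln(10) / ln(7) = log_7(10)

Change of base: log_7(n) = ln n / ln 7 and log_10(n) = ln n / ln 10. The ratio is (ln n / ln 7) · (ln 10 / ln n) = ln 10 / ln 7, a constant independent of n. So the limit is ln 10 / ln 7 = log_7(10).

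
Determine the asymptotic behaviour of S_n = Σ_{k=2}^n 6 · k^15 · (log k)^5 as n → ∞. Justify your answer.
S_n ~ 3 · n^16 · (log n)^5 / 8

By integral comparison, S_n = ∫_1^n 6 · x^15 · (log x)^5 dx + O(n^15 · (log n)^5). For the integral, the leading term of ∫_1^n x^15 (log x)^5 dx is n^16/16 · (log n)^5 (by repeated integration by parts; each step lowers the log-exponent and produces a relatively O(1/log n) correction). Hence S_n ~ 3 · n^16 · (log n)^5 / 8.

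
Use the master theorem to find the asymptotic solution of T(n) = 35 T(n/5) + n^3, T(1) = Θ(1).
T(n) = Θ(n^3)

log_5 35 ≈ 2.209. f(n) = n^3 dominates n^(log_5 35) since 3 > 2.209, and the regularity condition a·f(n/b) = 35·(n/5)^3 = (35/125)·n^3 ≤ c·f(n) holds with c = 35/125 ≈ 0.28 < 1. So this is Case 3: T(n) = Θ(f(n)) = Θ(n^3).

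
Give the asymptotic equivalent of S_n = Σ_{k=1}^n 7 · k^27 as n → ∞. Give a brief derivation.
S_n ~ n^28 / 4

By integral comparison (Euler-Maclaurin), Σ_{k=1}^n 7 · k^27 = 7 · ∫_0^n x^27 dx + O(n^27) = 7 · n^28/28 = n^28 / 4 + O(n^27). (Equivalently, Faulhaber's formula gives the same leading term.)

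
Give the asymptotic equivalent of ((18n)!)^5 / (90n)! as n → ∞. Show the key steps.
((18n)!)^5/(90n)! ~ ((2π·18n)^(4/2) / sqrt(5)) · 5^(−5·18n)  →  0

Write N = 18n. Stirling: N! ~ sqrt(2π N)(N/e)^N and (5N)! ~ sqrt(2π·5N)·(5N/e)^(5N).
  (N!)^5/(5N)! ~ (2π N)^(5/2) (N/e)^(5N) / [sqrt(2π·5N) (5N/e)^(5N)]
     = (2π N)^(5/2) / sqrt(2π·5N) · (N/(5N))^(5N)
     = (2π N)^((5−1)/2) / sqrt(5) · 5^(−5N).
Since 5^5 > 1, the factor 5^(−5N) decays exponentially, so the ratio → 0. Substituting N = 18n gives the stated form.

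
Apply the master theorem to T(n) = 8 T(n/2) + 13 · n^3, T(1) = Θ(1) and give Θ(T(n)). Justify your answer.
T(n) = Θ(n^3 log n)

log_2 8 = 3, and f(n) = 13 · n^3 = Θ(n^(log_2 8)). This is Case 2 of the master theorem: T(n) = Θ(f(n) · log n) = Θ(n^3 log n).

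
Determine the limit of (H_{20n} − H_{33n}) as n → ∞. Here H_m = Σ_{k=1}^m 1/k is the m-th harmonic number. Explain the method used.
lim = ln(20/33)

Euler-Maclaurin gives H_m = ln m + γ + 1/(2m) + O(1/m^2). The γ and O(1/m) terms cancel in the difference:
  H_{20n} − H_{33n} = ln(20n) − ln(33n) + O(1/n) = ln(20/33) + O(1/n).
Hence the limit is ln(20/33).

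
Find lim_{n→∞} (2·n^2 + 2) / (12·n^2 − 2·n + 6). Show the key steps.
lim = 2/12 = 1/6

For large n the leading n^2 terms dominate both numerator and denominator. Dividing top and bottom by n^2, every other term tends to 0, leaving 2/12 = 1/6.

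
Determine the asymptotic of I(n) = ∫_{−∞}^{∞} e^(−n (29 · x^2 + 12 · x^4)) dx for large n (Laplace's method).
I(n) ~ sqrt(π/(29n))

φ(x) = 29 · x^2 + 12 · x^4 has its unique global minimum at x* = 0 (since φ'(x) = 58x + 48x^3 = 0 only at x = 0 for real x with both coefficients positive, and φ → ∞ as |x| → ∞). At x* = 0, φ(0) = 0 and φ''(0) = 58. Laplace's method then gives
  I(n) ~ sqrt(2π / (n · φ''(0))) · e^(−n φ(0)) = sqrt(2π / (58n)) = sqrt(π/(29n)).
The 12 · x^4 term contributes only at subleading order (an O(1/n) relative correction).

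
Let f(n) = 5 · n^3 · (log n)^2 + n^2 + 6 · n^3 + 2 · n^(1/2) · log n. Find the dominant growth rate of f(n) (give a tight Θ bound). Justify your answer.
f(n) ∈ Θ(n^3 · (log n)^2)

Compare the terms by growth order. For large n, n^a · (log n)^b dominates n^a' · (log n)^b' iff a > a', or (a = a' and b > b'). Ranking the 4 terms shows the dominant one is 5 · n^3 · (log n)^2. Hence f(n) ∈ Θ(n^3 · (log n)^2).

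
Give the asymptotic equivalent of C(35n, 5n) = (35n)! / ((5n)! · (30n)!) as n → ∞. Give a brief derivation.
C(35n, 5n) ~ (823543/46656)^(5n) · sqrt(7/(12π·5n))

Write N = 5n. Apply Stirling to each factorial:
  (7N)! ~ sqrt(2π·7N) · (7N/e)^(7N),
  N! ~ sqrt(2π N) · (N/e)^N,
  (6N)! ~ sqrt(2π·6N) · (6N/e)^(6N).
The exponential factors combine to (7N)^(7N) / (N^N · (6N)^(6N)) = 7^(7N)/6^(6N) = (7^7/6^6)^N = (823543/46656)^N.
The square-root prefactors combine to sqrt(2π·7N) / (sqrt(2π N)·sqrt(2π·6N)) = sqrt(7 / (2π·6·N)) = sqrt(7/(12π·5n)).
Substituting N = 5n: C(35n, 5n) ~ (823543/46656)^(5n) · sqrt(7/(12π·5n)).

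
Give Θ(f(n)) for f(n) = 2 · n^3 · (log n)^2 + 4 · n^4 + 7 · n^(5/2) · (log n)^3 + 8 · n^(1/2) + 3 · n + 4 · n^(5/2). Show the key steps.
f(n) ∈ Θ(n^4)

Compare the terms by growth order. For large n, n^a · (log n)^b dominates n^a' · (log n)^b' iff a > a', or (a = a' and b > b'). Ranking the 6 terms shows the dominant one is 4 · n^4. Hence f(n) ∈ Θ(n^4).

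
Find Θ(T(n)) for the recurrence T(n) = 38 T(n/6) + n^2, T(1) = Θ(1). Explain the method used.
T(n) = Θ(n^(log_6 38))

Master theorem: compare f(n) = n^2 to n^(log_6 38) where log_6 38 ≈ 2.030. Since 2 < log_6 38, we have f(n) = O(n^(log_6 38 − ε)) for some ε > 0 — Case 1. Hence T(n) = Θ(n^(log_6 38)).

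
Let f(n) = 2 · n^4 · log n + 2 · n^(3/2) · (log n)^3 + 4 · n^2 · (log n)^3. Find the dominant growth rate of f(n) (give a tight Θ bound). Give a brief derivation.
f(n) ∈ Θ(n^4 · log n)

Compare the terms by growth order. For large n, n^a · (log n)^b dominates n^a' · (log n)^b' iff a > a', or (a = a' and b > b'). Ranking the 3 terms shows the dominant one is 2 · n^4 · log n. Hence f(n) ∈ Θ(n^4 · log n).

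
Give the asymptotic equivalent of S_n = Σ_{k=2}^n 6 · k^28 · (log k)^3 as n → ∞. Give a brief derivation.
S_n ~ 6 · n^29 · (log n)^3 / 29

By integral comparison, S_n = ∫_1^n 6 · x^28 · (log x)^3 dx + O(n^28 · (log n)^3). For the integral, the leading term of ∫_1^n x^28 (log x)^3 dx is n^29/29 · (log n)^3 (by repeated integration by parts; each step lowers the log-exponent and produces a relatively O(1/log n) correction). Hence S_n ~ 6 · n^29 · (log n)^3 / 29.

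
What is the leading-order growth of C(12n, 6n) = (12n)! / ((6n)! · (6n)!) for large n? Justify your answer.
C(12n, 6n) ~ (4)^(6n) · sqrt(1/(π·6n))

Write N = 6n. Apply Stirling to each factorial:
  (2N)! ~ sqrt(2π·2N) · (2N/e)^(2N),
  N! ~ sqrt(2π N) · (N/e)^N,
  (1N)! ~ sqrt(2π·1N) · (1N/e)^(1N).
The exponential factors combine to (2N)^(2N) / (N^N · (1N)^(1N)) = 2^(2N)/1^(1N) = (2^2/1^1)^N = (4)^N.
The square-root prefactors combine to sqrt(2π·2N) / (sqrt(2π N)·sqrt(2π·1N)) = sqrt(2 / (2π·1·N)) = sqrt(1/(π·6n)).
Substituting N = 6n: C(12n, 6n) ~ (4)^(6n) · sqrt(1/(π·6n)).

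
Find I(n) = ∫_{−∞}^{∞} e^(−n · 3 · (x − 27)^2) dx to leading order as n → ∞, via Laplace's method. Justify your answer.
I(n) = sqrt(π/(3n))

Here φ(x) = 3 · (x − 27)^2 has its unique minimum at x* = 27 with φ(x*) = 0 and φ''(x*) = 6. Laplace's method gives
  I(n) ~ e^(−n φ(x*)) · sqrt(2π / (n · φ''(x*))) = sqrt(2π / (6n)) = sqrt(π/(3n)).
This is exact: substituting u = (x − 27)·sqrt(3n) gives I(n) = (1/sqrt(3n)) ∫_{−∞}^{∞} e^(−u^2) du = sqrt(π/(3n)).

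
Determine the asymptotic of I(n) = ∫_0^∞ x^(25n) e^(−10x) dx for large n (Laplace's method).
I(n) ~ (sqrt(2π·25n) / 10) · (25n/(10e))^(25n)

Write the integrand as exp(25n ln x − 10x) and set f(x) = 25n ln x − 10x. Then f'(x) = 25n/x − 10 = 0 at x* = 25n/10, and f''(x*) = −25n/x*^2 = −10^2/(25n). Laplace's method (interior maximum) gives
  I(n) ~ e^(f(x*)) · sqrt(2π / |f''(x*)|)
        = exp(25n ln(25n/10) − 25n) · sqrt(2π · 25n / 10^2)
        = (25n/10)^(25n) e^(−25n) · sqrt(2π·25n) / 10
        = (sqrt(2π·25n) / 10) · (25n/(10e))^(25n).
This matches Γ(25n+1)/10^(25n+1) with Stirling applied to Γ.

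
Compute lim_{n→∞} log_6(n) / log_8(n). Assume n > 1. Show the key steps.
lim = ln(8) / ln(6) = log_6(8)

Change of base: log_6(n) = ln n / ln 6 and log_8(n) = ln n / ln 8. The ratio is (ln n / ln 6) · (ln 8 / ln n) = ln 8 / ln 6, a constant independent of n. So the limit is ln 8 / ln 6 = log_6(8).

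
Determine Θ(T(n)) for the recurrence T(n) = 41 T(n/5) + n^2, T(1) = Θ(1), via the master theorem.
T(n) = Θ(n^(log_5 41))

Master theorem: compare f(n) = n^2 to n^(log_5 41) where log_5 41 ≈ 2.307. Since 2 < log_5 41, we have f(n) = O(n^(log_5 41 − ε)) for some ε > 0 — Case 1. Hence T(n) = Θ(n^(log_5 41)).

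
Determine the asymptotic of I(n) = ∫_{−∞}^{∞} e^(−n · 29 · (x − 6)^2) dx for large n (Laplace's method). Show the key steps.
I(n) = sqrt(π/(29n))

Here φ(x) = 29 · (x − 6)^2 has its unique minimum at x* = 6 with φ(x*) = 0 and φ''(x*) = 58. Laplace's method gives
  I(n) ~ e^(−n φ(x*)) · sqrt(2π / (n · φ''(x*))) = sqrt(2π / (58n)) = sqrt(π/(29n)).
This is exact: substituting u = (x − 6)·sqrt(29n) gives I(n) = (1/sqrt(29n)) ∫_{−∞}^{∞} e^(−u^2) du = sqrt(π/(29n)).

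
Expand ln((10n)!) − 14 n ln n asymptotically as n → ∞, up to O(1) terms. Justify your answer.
ln((10n)!) − 14 n ln n = −4 n ln n + 10(ln 10 − 1) n + (1/2) ln(2π·10n) + O(1/n)

Stirling: ln((10n)!) = 10n ln(10n) − 10n + (1/2) ln(2π·10n) + O(1/n).
Expand 10n ln(10n) = 10n (ln n + ln 10) = 10n ln n + 10n ln 10.
Subtract 14n ln n: leading term is (10 − 14) n ln n = −4 n ln n. The next term is 10n ln 10 − 10n = 10(ln 10 − 1) n. Then the (1/2) ln(2π·10n) correction.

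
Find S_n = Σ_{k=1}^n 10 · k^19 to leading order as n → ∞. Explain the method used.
S_n ~ n^20 / 2

By integral comparison (Euler-Maclaurin), Σ_{k=1}^n 10 · k^19 = 10 · ∫_0^n x^19 dx + O(n^19) = 10 · n^20/20 = n^20 / 2 + O(n^19). (Equivalently, Faulhaber's formula gives the same leading term.)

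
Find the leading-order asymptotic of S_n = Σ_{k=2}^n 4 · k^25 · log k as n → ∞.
S_n ~ 2 · n^26 log n / 13 − n^26 / 169

By integral comparison, S_n = ∫_1^n 4 · x^25 · log x dx + O(n^25 · log n). For the integral, ∫ x^25 log x dx = n^26 log n / 26 − n^26/676 (integration by parts). Hence S_n ~ 2 · n^26 log n / 13 − n^26 / 169.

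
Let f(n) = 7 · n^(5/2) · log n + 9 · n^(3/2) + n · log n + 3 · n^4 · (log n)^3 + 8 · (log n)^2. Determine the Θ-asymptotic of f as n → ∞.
f(n) ∈ Θ(n^4 · (log n)^3)

Compare the terms by growth order. For large n, n^a · (log n)^b dominates n^a' · (log n)^b' iff a > a', or (a = a' and b > b'). Ranking the 5 terms shows the dominant one is 3 · n^4 · (log n)^3. Hence f(n) ∈ Θ(n^4 · (log n)^3).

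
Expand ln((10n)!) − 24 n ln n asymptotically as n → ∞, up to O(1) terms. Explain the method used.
ln((10n)!) − 24 n ln n = −14 n ln n + 10(ln 10 − 1) n + (1/2) ln(2π·10n) + O(1/n)

Stirling: ln((10n)!) = 10n ln(10n) − 10n + (1/2) ln(2π·10n) + O(1/n).
Expand 10n ln(10n) = 10n (ln n + ln 10) = 10n ln n + 10n ln 10.
Subtract 24n ln n: leading term is (10 − 24) n ln n = −14 n ln n. The next term is 10n ln 10 − 10n = 10(ln 10 − 1) n. Then the (1/2) ln(2π·10n) correction.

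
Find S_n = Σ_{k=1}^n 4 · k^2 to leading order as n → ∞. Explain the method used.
S_n ~ 4 · n^3 / 3

By integral comparison (Euler-Maclaurin), Σ_{k=1}^n 4 · k^2 = 4 · ∫_0^n x^2 dx + O(n^2) = 4 · n^3/3 + O(n^2). (Equivalently, Faulhaber's formula gives the same leading term.)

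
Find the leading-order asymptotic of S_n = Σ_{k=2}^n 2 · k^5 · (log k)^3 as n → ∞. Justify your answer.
S_n ~ n^6 · (log n)^3 / 3

By integral comparison, S_n = ∫_1^n 2 · x^5 · (log x)^3 dx + O(n^5 · (log n)^3). For the integral, the leading term of ∫_1^n x^5 (log x)^3 dx is n^6/6 · (log n)^3 (by repeated integration by parts; each step lowers the log-exponent and produces a relatively O(1/log n) correction). Hence S_n ~ n^6 · (log n)^3 / 3.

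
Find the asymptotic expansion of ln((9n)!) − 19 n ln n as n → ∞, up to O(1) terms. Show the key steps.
ln((9n)!) − 19 n ln n = −10 n ln n + 9(ln 9 − 1) n + (1/2) ln(2π·9n) + O(1/n)

Stirling: ln((9n)!) = 9n ln(9n) − 9n + (1/2) ln(2π·9n) + O(1/n).
Expand 9n ln(9n) = 9n (ln n + ln 9) = 9n ln n + 9n ln 9.
Subtract 19n ln n: leading term is (9 − 19) n ln n = −10 n ln n. The next term is 9n ln 9 − 9n = 9(ln 9 − 1) n. Then the (1/2) ln(2π·9n) correction.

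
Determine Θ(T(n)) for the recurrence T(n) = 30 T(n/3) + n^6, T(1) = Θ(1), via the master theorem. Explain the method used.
T(n) = Θ(n^6)

log_3 30 ≈ 3.096. f(n) = n^6 dominates n^(log_3 30) since 6 > 3.096, and the regularity condition a·f(n/b) = 30·(n/3)^6 = (30/729)·n^6 ≤ c·f(n) holds with c = 30/729 ≈ 0.0412 < 1. So this is Case 3: T(n) = Θ(f(n)) = Θ(n^6).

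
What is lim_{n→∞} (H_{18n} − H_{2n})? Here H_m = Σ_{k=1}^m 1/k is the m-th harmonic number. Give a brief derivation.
lim = ln(18/2) = ln 9

Euler-Maclaurin gives H_m = ln m + γ + 1/(2m) + O(1/m^2). The γ and O(1/m) terms cancel in the difference:
  H_{18n} − H_{2n} = ln(18n) − ln(2n) + O(1/n) = ln(18/2) + O(1/n).
Hence the limit is ln(18/2) = ln 9.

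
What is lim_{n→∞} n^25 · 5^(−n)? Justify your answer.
lim = 0

Exponentials with base > 1 dominate every fixed polynomial: for any fixed c, n^c / 5^n → 0 as n → ∞ (e.g. by the ratio test, or by writing 5^n = e^(n ln 5) and noting e^(n ln 5) / n^c → ∞). Hence n^25 · 5^(−n) = n^25 / 5^n → 0.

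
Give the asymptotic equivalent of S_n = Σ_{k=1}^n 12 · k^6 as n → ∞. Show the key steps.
S_n ~ 12 · n^7 / 7

By integral comparison (Euler-Maclaurin), Σ_{k=1}^n 12 · k^6 = 12 · ∫_0^n x^6 dx + O(n^6) = 12 · n^7/7 + O(n^6). (Equivalently, Faulhaber's formula gives the same leading term.)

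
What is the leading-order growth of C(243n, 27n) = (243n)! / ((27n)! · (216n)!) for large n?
C(243n, 27n) ~ (387420489/16777216)^(27n) · sqrt(9/(16π·27n))

Write N = 27n. Apply Stirling to each factorial:
  (9N)! ~ sqrt(2π·9N) · (9N/e)^(9N),
  N! ~ sqrt(2π N) · (N/e)^N,
  (8N)! ~ sqrt(2π·8N) · (8N/e)^(8N).
The exponential factors combine to (9N)^(9N) / (N^N · (8N)^(8N)) = 9^(9N)/8^(8N) = (9^9/8^8)^N = (387420489/16777216)^N.
The square-root prefactors combine to sqrt(2π·9N) / (sqrt(2π N)·sqrt(2π·8N)) = sqrt(9 / (2π·8·N)) = sqrt(9/(16π·27n)).
Substituting N = 27n: C(243n, 27n) ~ (387420489/16777216)^(27n) · sqrt(9/(16π·27n)).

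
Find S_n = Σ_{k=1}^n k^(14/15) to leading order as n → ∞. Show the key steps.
S_n ~ (15/29) · n^(29/15)

Integral comparison: Σ_{k=1}^n k^(14/15) = ∫_0^n x^(14/15) dx + O(n^(14/15)). The integral is n^(1 + 14/15) / (1 + 14/15) = n^((14+15)/15) / ((14+15)/15) = (15/29) · n^(29/15).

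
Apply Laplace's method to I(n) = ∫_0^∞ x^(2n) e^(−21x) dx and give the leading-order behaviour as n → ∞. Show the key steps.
I(n) ~ (sqrt(2π·2n) / 21) · (2n/(21e))^(2n)

Write the integrand as exp(2n ln x − 21x) and set f(x) = 2n ln x − 21x. Then f'(x) = 2n/x − 21 = 0 at x* = 2n/21, and f''(x*) = −2n/x*^2 = −21^2/(2n). Laplace's method (interior maximum) gives
  I(n) ~ e^(f(x*)) · sqrt(2π / |f''(x*)|)
        = exp(2n ln(2n/21) − 2n) · sqrt(2π · 2n / 21^2)
        = (2n/21)^(2n) e^(−2n) · sqrt(2π·2n) / 21
        = (sqrt(2π·2n) / 21) · (2n/(21e))^(2n).
This matches Γ(2n+1)/21^(2n+1) with Stirling applied to Γ.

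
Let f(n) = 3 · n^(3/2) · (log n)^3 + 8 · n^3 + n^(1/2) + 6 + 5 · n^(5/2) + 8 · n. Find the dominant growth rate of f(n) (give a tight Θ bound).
f(n) ∈ Θ(n^3)

Compare the terms by growth order. For large n, n^a · (log n)^b dominates n^a' · (log n)^b' iff a > a', or (a = a' and b > b'). Ranking the 6 terms shows the dominant one is 8 · n^3. Hence f(n) ∈ Θ(n^3).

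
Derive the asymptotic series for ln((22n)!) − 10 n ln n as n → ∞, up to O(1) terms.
ln((22n)!) − 10 n ln n = 12 n ln n + 22(ln 22 − 1) n + (1/2) ln(2π·22n) + O(1/n)

Stirling: ln((22n)!) = 22n ln(22n) − 22n + (1/2) ln(2π·22n) + O(1/n).
Expand 22n ln(22n) = 22n (ln n + ln 22) = 22n ln n + 22n ln 22.
Subtract 10n ln n: leading term is (22 − 10) n ln n = 12 n ln n. The next term is 22n ln 22 − 22n = 22(ln 22 − 1) n. Then the (1/2) ln(2π·22n) correction.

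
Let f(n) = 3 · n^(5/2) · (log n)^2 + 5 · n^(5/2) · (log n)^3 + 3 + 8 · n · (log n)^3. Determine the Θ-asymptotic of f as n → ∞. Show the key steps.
f(n) ∈ Θ(n^(5/2) · (log n)^3)

Compare the terms by growth order. For large n, n^a · (log n)^b dominates n^a' · (log n)^b' iff a > a', or (a = a' and b > b'). Ranking the 4 terms shows the dominant one is 5 · n^(5/2) · (log n)^3. Hence f(n) ∈ Θ(n^(5/2) · (log n)^3).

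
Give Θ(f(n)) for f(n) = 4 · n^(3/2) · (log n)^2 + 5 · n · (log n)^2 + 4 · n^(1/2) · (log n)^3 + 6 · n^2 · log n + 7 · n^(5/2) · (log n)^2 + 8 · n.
f(n) ∈ Θ(n^(5/2) · (log n)^2)

Compare the terms by growth order. For large n, n^a · (log n)^b dominates n^a' · (log n)^b' iff a > a', or (a = a' and b > b'). Ranking the 6 terms shows the dominant one is 7 · n^(5/2) · (log n)^2. Hence f(n) ∈ Θ(n^(5/2) · (log n)^2).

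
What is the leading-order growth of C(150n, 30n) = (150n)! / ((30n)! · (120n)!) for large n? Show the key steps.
C(150n, 30n) ~ (3125/256)^(30n) · sqrt(5/(8π·30n))

Write N = 30n. Apply Stirling to each factorial:
  (5N)! ~ sqrt(2π·5N) · (5N/e)^(5N),
  N! ~ sqrt(2π N) · (N/e)^N,
  (4N)! ~ sqrt(2π·4N) · (4N/e)^(4N).
The exponential factors combine to (5N)^(5N) / (N^N · (4N)^(4N)) = 5^(5N)/4^(4N) = (5^5/4^4)^N = (3125/256)^N.
The square-root prefactors combine to sqrt(2π·5N) / (sqrt(2π N)·sqrt(2π·4N)) = sqrt(5 / (2π·4·N)) = sqrt(5/(8π·30n)).
Substituting N = 30n: C(150n, 30n) ~ (3125/256)^(30n) · sqrt(5/(8π·30n)).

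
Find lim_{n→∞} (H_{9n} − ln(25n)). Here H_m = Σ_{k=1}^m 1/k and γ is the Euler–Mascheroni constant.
lim = ln(9/25) + γ

By Euler-Maclaurin, H_m = ln m + γ + O(1/m). So
  H_{9n} − ln(25n) = ln(9n) + γ − ln(25n) + O(1/n)
                       = ln(9/25) + γ + O(1/n).
Hence the limit is ln(9/25) + γ.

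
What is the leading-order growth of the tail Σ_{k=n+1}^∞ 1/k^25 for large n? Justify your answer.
Σ_{k>n} 1/k^25 ~ 1/(24 · n^24)

Compare to the integral: ∫_{n}^∞ x^(−25) dx = [−x^(−24)/24]_{n}^∞ = 1/((25−1)·n^24). Euler-Maclaurin then gives
  Σ_{k>n} 1/k^25 = ∫_{n}^∞ dx/x^25 − 1/(2·n^25) + O(1/n^26).
(Equivalently this is ζ(25) − Σ_{k≤n} 1/k^25.)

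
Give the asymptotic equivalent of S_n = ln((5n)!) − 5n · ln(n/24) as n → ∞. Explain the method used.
S_n ~ 5n · (ln 120 − 1) + O(ln n)

Stirling: ln((5n)!) = 5n ln(5n) − 5n + O(ln n).
  S_n = 5n ln(5n) − 5n − 5n ln(n/24) + O(ln n)
      = 5n ln(5n) − 5n ln n + 5n ln 24 − 5n + O(ln n)
      = 5n ln 5 + 5n ln 24 − 5n + O(ln n)
      = 5n (ln 120 − 1) + O(ln n).
Numerically ln(120) − 1 ≈ 3.7875.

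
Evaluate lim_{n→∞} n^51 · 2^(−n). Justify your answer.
lim = 0

Exponentials with base > 1 dominate every fixed polynomial: for any fixed c, n^c / 2^n → 0 as n → ∞ (e.g. by the ratio test, or by writing 2^n = e^(n ln 2) and noting e^(n ln 2) / n^c → ∞). Hence n^51 · 2^(−n) = n^51 / 2^n → 0.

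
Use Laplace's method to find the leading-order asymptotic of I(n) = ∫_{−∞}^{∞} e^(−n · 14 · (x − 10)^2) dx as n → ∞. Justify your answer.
I(n) = sqrt(π/(14n))

Here φ(x) = 14 · (x − 10)^2 has its unique minimum at x* = 10 with φ(x*) = 0 and φ''(x*) = 28. Laplace's method gives
  I(n) ~ e^(−n φ(x*)) · sqrt(2π / (n · φ''(x*))) = sqrt(2π / (28n)) = sqrt(π/(14n)).
This is exact: substituting u = (x − 10)·sqrt(14n) gives I(n) = (1/sqrt(14n)) ∫_{−∞}^{∞} e^(−u^2) du = sqrt(π/(14n)).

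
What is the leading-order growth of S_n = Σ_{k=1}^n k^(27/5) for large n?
S_n ~ (5/32) · n^(32/5)

Integral comparison: Σ_{k=1}^n k^(27/5) = ∫_0^n x^(27/5) dx + O(n^(27/5)). The integral is n^(1 + 27/5) / (1 + 27/5) = n^((27+5)/5) / ((27+5)/5) = (5/32) · n^(32/5).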